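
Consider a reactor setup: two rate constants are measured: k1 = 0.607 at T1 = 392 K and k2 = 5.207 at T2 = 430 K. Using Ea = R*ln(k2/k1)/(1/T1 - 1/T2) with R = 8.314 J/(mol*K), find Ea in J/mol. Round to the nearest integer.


Ea = R * ln(k2/k1) / (1/T1 - 1/T2)
ln(k2/k1) = ln(5.207/0.607) = 2.1492304
1/T1 - 1/T2 = 1/392 - 1/430 = 0.000225439013
Ea = 8.314 * 2.1492304 / 0.000225439013
Ea = 79262 J/mol


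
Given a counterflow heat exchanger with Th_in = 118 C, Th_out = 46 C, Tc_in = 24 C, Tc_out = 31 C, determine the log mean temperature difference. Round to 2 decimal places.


dT1 = Th_in - Tc_out = 118 - 31 = 87
dT2 = Th_out - Tc_in = 46 - 24 = 22
LMTD = (dT1 - dT2) / ln(dT1/dT2)
LMTD = (87 - 22) / ln(87/22)
LMTD = 47.28 K


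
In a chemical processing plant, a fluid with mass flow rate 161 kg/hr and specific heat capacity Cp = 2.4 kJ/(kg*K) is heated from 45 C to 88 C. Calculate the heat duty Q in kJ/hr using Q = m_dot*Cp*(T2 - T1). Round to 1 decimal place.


Q = m_dot * Cp * (T2 - T1)
Q = 161 * 2.4 * (88 - 45)
Q = 161 * 2.4 * 43
Q = 16615.2 kJ/hr


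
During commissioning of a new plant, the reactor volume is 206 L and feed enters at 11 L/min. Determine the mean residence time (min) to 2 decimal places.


tau = V / v0
tau = 206 / 11
tau = 18.73 min


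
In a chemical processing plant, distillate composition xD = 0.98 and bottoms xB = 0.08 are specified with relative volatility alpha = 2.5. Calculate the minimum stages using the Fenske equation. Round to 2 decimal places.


N_min = ln((xD*(1-xB))/(xB*(1-xD))) / ln(alpha)
Numerator inside ln: 0.9016 / 0.0016 = 563.5
ln(563.5) = 6.334167
ln(alpha) = ln(2.5) = 0.916291
N_min = 6.334167 / 0.916291 = 6.91


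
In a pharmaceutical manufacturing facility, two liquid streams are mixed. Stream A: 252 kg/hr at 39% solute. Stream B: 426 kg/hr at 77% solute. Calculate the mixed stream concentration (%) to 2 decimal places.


Mass balance on solute: F1*x1 + F2*x2 = F3*x3
F3 = F1 + F2 = 252 + 426 = 678 kg/hr
x3 = (F1*x1 + F2*x2)/F3
x3 = (252*0.39 + 426*0.77) / 678
x3 = 62.88%


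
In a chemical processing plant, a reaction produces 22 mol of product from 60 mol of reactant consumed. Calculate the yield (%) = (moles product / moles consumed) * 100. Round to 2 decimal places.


Yield = (moles product / moles consumed) * 100%
Yield = (22 / 60) * 100
Yield = 0.3667 * 100
Yield = 36.67%


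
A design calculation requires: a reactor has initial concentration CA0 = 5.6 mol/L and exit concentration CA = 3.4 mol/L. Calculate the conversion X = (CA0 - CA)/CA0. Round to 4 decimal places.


X = (CA0 - CA) / CA0
X = (5.6 - 3.4) / 5.6
X = 2.2 / 5.6
X = 0.3929


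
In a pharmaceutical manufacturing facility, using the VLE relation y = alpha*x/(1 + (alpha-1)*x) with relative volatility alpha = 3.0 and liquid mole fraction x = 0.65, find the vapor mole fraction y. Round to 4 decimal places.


y = alpha*x / (1 + (alpha-1)*x)
y = 3.0*0.65 / (1 + (3.0-1)*0.65)
y = 1.95 / (1 + 1.3)
y = 1.95 / 2.3
y = 0.8478


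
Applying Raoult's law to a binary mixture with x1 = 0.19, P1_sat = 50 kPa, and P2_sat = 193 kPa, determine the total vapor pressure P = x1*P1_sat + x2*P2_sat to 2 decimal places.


P = x1*P1_sat + x2*P2_sat
x2 = 1 - x1 = 1 - 0.19 = 0.81
P = 0.19*50 + 0.81*193
P = 9.5 + 156.33
P = 165.83 kPa


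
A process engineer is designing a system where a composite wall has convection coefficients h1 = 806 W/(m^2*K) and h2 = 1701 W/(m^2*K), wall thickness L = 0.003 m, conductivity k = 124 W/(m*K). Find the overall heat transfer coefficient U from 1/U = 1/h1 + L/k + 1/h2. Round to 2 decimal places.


1/U = 1/h1 + L/k + 1/h2
1/U = 1/806 + 0.003/124 + 1/1701
1/U = 0.0012406948 + 2.41935e-05 + 0.0005878895
1/U = 0.0018527778
U = 539.73 W/(m^2*K)


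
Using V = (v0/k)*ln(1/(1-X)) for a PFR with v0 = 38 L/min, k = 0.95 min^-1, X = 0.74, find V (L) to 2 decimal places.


V = (v0/k) * ln(1/(1-X))
V = (38/0.95) * ln(1/(1-0.74))
V = 40.0 * ln(3.846154)
V = 40.0 * 1.347074
V = 53.88 L


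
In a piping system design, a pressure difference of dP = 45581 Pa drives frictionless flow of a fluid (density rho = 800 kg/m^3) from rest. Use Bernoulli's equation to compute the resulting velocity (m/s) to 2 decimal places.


v = sqrt(2*dP/rho)
v = sqrt(2*45581/800)
v = sqrt(113.9525)
v = 10.67 m/s


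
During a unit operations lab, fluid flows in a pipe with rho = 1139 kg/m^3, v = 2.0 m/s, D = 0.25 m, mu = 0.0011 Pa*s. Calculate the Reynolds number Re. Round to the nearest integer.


Re = rho * v * D / mu
Re = 1139 * 2.0 * 0.25 / 0.0011
Re = 569.5 / 0.0011
Re = 517727


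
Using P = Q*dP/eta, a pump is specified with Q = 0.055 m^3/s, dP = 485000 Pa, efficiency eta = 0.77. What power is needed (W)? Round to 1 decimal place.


P = Q * dP / eta
P = 0.055 * 485000 / 0.77
P = 26675.0 / 0.77
P = 34642.9 W


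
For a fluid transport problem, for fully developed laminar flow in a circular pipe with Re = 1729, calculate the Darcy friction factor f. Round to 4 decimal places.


f = 64 / Re
f = 64 / 1729
f = 0.0370


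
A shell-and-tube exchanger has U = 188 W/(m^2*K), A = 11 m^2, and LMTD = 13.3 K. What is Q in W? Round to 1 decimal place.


Q = U * A * LMTD
Q = 188 * 11 * 13.3
Q = 27504.4 W


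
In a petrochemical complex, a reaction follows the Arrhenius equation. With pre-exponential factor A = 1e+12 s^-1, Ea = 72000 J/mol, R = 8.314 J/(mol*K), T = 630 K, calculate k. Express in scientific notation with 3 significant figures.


k = A * exp(-Ea/(R*T))
k = 1e+12 * exp(-72000 / (8.314 * 630))
k = 1e+12 * exp(-13.746177)
k = 1.07e+06


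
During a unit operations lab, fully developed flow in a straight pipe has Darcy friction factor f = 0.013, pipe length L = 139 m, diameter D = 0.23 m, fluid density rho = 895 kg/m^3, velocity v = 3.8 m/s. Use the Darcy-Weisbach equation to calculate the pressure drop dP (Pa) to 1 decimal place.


dP = f * (L/D) * (rho*v^2/2)
dP = 0.013 * (139/0.23) * (895*3.8^2/2)
L/D = 604.34782609
rho*v^2/2 = 895*14.44/2 = 6461.9
dP = 0.013 * 604.34782609 * 6461.9
dP = 50768.1 Pa


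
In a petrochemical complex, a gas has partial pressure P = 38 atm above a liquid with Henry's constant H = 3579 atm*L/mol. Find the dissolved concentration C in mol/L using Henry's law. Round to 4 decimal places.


C = P / H
C = 38 / 3579
C = 0.0106 mol/L


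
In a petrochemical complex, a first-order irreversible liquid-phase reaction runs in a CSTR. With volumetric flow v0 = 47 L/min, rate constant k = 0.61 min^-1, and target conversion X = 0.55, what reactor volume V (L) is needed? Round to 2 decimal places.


V = v0 * X / (k * (1 - X))
V = 47 * 0.55 / (0.61 * (1 - 0.55))
V = 25.85 / (0.61 * 0.45)
V = 25.85 / 0.2745
V = 94.17 L


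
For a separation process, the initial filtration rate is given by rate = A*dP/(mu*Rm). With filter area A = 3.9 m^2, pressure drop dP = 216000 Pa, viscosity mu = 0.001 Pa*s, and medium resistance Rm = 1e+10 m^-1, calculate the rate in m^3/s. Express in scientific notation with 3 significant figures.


rate = A * dP / (mu * Rm)
rate = 3.9 * 216000 / (0.001 * 1e+10)
rate = 842400.0 / 1.000e+07
rate = 8.42e-02 m^3/s


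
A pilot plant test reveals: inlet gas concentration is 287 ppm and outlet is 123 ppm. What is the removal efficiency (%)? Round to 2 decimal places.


Efficiency = (G_in - G_out) / G_in * 100%
Efficiency = (287 - 123) / 287 * 100
Efficiency = 164 / 287 * 100
Efficiency = 57.14%


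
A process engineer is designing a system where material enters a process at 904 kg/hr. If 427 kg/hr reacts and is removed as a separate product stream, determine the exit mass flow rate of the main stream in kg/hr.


Steady-state mass balance on the main outlet: F_out = F_in - F_removed
F_out = 904 - 427
F_out = 477 kg/hr


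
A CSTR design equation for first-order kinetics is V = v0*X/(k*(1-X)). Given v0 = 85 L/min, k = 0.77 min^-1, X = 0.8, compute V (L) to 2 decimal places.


V = v0 * X / (k * (1 - X))
V = 85 * 0.8 / (0.77 * (1 - 0.8))
V = 68.0 / (0.77 * 0.2)
V = 68.0 / 0.154
V = 441.56 L


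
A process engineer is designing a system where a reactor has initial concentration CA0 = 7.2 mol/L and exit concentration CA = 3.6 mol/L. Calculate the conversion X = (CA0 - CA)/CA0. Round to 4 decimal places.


X = (CA0 - CA) / CA0
X = (7.2 - 3.6) / 7.2
X = 3.6 / 7.2
X = 0.5000


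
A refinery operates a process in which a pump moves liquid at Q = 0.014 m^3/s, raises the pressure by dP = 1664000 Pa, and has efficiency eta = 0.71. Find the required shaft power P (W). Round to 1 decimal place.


P = Q * dP / eta
P = 0.014 * 1664000 / 0.71
P = 23296.0 / 0.71
P = 32811.3 W


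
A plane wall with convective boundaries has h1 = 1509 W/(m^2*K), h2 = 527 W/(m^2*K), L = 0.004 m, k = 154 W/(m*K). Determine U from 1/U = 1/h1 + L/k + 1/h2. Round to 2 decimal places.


1/U = 1/h1 + L/k + 1/h2
1/U = 1/1509 + 0.004/154 + 1/527
1/U = 0.0006626905 + 2.5974e-05 + 0.0018975332
1/U = 0.0025861977
U = 386.67 W/(m^2*K)


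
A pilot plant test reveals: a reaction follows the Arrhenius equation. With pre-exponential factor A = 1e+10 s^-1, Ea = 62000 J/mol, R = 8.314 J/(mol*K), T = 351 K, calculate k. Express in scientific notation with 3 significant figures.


k = A * exp(-Ea/(R*T))
k = 1e+10 * exp(-62000 / (8.314 * 351))
k = 1e+10 * exp(-21.245872)
k = 5.93e+00


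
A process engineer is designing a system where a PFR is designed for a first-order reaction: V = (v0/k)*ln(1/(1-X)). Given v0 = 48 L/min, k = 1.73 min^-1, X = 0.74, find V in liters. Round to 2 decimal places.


V = (v0/k) * ln(1/(1-X))
V = (48/1.73) * ln(1/(1-0.74))
V = 27.745665 * ln(3.846154)
V = 27.745665 * 1.347074
V = 37.38 L


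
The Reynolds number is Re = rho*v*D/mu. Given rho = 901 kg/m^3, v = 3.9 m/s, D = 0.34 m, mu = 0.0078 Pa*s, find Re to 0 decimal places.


Re = rho * v * D / mu
Re = 901 * 3.9 * 0.34 / 0.0078
Re = 1194.726 / 0.0078
Re = 153170


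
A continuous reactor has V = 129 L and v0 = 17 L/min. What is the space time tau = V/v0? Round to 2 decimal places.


tau = V / v0
tau = 129 / 17
tau = 7.59 min


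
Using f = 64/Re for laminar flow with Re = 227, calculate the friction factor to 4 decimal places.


f = 64 / Re
f = 64 / 227
f = 0.2819


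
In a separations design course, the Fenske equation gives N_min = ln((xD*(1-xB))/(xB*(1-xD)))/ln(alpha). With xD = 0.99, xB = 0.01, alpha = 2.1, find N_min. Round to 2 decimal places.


N_min = ln((xD*(1-xB))/(xB*(1-xD))) / ln(alpha)
Numerator inside ln: 0.9801 / 0.0001 = 9801.0
ln(9801.0) = 9.19024
ln(alpha) = ln(2.1) = 0.741937
N_min = 9.19024 / 0.741937 = 12.39


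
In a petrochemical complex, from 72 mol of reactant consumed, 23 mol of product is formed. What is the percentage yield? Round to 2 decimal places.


Yield = (moles product / moles consumed) * 100%
Yield = (23 / 72) * 100
Yield = 0.3194 * 100
Yield = 31.94%


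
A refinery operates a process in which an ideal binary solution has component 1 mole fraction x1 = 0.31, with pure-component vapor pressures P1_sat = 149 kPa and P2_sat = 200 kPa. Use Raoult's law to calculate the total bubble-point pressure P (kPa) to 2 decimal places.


P = x1*P1_sat + x2*P2_sat
x2 = 1 - x1 = 1 - 0.31 = 0.69
P = 0.31*149 + 0.69*200
P = 46.19 + 138.0
P = 184.19 kPa


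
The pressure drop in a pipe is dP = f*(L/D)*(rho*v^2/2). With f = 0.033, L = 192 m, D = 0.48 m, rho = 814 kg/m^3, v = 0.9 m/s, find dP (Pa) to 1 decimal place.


dP = f * (L/D) * (rho*v^2/2)
dP = 0.033 * (192/0.48) * (814*0.9^2/2)
L/D = 400.0
rho*v^2/2 = 814*0.81/2 = 329.67
dP = 0.033 * 400.0 * 329.67
dP = 4351.6 Pa


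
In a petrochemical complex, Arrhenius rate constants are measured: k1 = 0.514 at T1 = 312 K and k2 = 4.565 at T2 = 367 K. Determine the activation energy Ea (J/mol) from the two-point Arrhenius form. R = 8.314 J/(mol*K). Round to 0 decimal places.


Ea = R * ln(k2/k1) / (1/T1 - 1/T2)
ln(k2/k1) = ln(4.565/0.514) = 2.1839505
1/T1 - 1/T2 = 1/312 - 1/367 = 0.000480332565
Ea = 8.314 * 2.1839505 / 0.000480332565
Ea = 37802 J/mol


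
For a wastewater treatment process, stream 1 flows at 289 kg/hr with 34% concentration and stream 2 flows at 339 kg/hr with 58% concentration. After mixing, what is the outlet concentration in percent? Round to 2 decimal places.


Mass balance on solute: F1*x1 + F2*x2 = F3*x3
F3 = F1 + F2 = 289 + 339 = 628 kg/hr
x3 = (F1*x1 + F2*x2)/F3
x3 = (289*0.34 + 339*0.58) / 628
x3 = 46.96%


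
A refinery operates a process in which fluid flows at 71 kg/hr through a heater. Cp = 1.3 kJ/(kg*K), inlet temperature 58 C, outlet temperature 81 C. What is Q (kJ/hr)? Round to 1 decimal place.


Q = m_dot * Cp * (T2 - T1)
Q = 71 * 1.3 * (81 - 58)
Q = 71 * 1.3 * 23
Q = 2122.9 kJ/hr


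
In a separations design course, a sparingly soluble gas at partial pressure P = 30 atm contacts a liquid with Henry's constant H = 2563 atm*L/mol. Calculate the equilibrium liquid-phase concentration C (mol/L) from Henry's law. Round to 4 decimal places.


C = P / H
C = 30 / 2563
C = 0.0117 mol/L


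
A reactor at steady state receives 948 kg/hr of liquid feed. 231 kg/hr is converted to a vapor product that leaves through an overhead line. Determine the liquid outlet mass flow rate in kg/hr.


Steady-state mass balance on the main outlet: F_out = F_in - F_removed
F_out = 948 - 231
F_out = 717 kg/hr


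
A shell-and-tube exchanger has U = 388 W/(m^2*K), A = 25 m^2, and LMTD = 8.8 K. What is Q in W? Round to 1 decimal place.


Q = U * A * LMTD
Q = 388 * 25 * 8.8
Q = 85360.0 W


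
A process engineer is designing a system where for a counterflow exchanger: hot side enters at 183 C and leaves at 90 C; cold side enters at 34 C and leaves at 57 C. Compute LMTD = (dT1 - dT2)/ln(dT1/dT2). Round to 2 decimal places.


dT1 = Th_in - Tc_out = 183 - 57 = 126
dT2 = Th_out - Tc_in = 90 - 34 = 56
LMTD = (dT1 - dT2) / ln(dT1/dT2)
LMTD = (126 - 56) / ln(126/56)
LMTD = 86.32 K


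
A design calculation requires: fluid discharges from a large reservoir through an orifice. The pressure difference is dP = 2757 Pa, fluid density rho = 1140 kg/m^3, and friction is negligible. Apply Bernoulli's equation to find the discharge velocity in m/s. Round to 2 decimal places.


v = sqrt(2*dP/rho)
v = sqrt(2*2757/1140)
v = sqrt(4.836842)
v = 2.20 m/s


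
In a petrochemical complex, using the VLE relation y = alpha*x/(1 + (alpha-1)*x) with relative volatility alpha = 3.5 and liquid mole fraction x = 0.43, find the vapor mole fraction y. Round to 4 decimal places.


y = alpha*x / (1 + (alpha-1)*x)
y = 3.5*0.43 / (1 + (3.5-1)*0.43)
y = 1.505 / (1 + 1.075)
y = 1.505 / 2.075
y = 0.7253


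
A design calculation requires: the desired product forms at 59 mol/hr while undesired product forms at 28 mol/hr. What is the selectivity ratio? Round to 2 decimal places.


S = desired product rate / undesired product rate
S = 59 / 28
S = 2.11


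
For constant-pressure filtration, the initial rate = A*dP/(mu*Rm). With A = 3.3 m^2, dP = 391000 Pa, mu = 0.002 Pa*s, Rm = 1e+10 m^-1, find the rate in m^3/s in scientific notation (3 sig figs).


rate = A * dP / (mu * Rm)
rate = 3.3 * 391000 / (0.002 * 1e+10)
rate = 1290300.0 / 2.000e+07
rate = 6.45e-02 m^3/s


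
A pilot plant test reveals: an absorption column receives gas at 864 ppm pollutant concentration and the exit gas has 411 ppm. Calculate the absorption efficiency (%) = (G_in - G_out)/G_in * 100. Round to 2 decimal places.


Efficiency = (G_in - G_out) / G_in * 100%
Efficiency = (864 - 411) / 864 * 100
Efficiency = 453 / 864 * 100
Efficiency = 52.43%


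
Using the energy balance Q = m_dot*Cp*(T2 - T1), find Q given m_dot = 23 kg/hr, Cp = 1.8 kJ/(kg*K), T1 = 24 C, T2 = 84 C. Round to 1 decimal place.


Q = m_dot * Cp * (T2 - T1)
Q = 23 * 1.8 * (84 - 24)
Q = 23 * 1.8 * 60
Q = 2484.0 kJ/hr


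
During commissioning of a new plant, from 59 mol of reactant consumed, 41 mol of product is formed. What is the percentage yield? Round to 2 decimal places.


Yield = (moles product / moles consumed) * 100%
Yield = (41 / 59) * 100
Yield = 0.6949 * 100
Yield = 69.49%


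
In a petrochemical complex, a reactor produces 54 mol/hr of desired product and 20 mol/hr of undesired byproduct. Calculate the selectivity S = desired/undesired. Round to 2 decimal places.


S = desired product rate / undesired product rate
S = 54 / 20
S = 2.70


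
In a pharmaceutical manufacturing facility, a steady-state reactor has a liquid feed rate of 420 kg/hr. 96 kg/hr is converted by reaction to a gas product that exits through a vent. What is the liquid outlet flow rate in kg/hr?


Steady-state mass balance on the main outlet: F_out = F_in - F_removed
F_out = 420 - 96
F_out = 324 kg/hr


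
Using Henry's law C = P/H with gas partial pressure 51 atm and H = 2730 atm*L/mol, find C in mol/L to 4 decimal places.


C = P / H
C = 51 / 2730
C = 0.0187 mol/L


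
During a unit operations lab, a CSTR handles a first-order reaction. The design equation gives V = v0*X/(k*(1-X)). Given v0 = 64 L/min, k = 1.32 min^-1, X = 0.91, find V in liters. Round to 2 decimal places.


V = v0 * X / (k * (1 - X))
V = 64 * 0.91 / (1.32 * (1 - 0.91))
V = 58.24 / (1.32 * 0.09)
V = 58.24 / 0.1188
V = 490.24 L


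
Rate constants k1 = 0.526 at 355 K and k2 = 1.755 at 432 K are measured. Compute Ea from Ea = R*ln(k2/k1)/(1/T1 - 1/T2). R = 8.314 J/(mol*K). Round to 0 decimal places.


Ea = R * ln(k2/k1) / (1/T1 - 1/T2)
ln(k2/k1) = ln(1.755/0.526) = 1.2049229
1/T1 - 1/T2 = 1/355 - 1/432 = 0.000502086594
Ea = 8.314 * 1.2049229 / 0.000502086594
Ea = 19952 J/mol


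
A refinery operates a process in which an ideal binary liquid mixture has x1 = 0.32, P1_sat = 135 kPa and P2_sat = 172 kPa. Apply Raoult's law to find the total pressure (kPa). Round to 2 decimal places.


P = x1*P1_sat + x2*P2_sat
x2 = 1 - x1 = 1 - 0.32 = 0.68
P = 0.32*135 + 0.68*172
P = 43.2 + 116.96
P = 160.16 kPa


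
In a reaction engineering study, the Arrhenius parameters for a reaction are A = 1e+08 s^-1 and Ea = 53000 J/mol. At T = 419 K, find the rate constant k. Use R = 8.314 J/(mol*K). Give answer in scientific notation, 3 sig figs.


k = A * exp(-Ea/(R*T))
k = 1e+08 * exp(-53000 / (8.314 * 419))
k = 1e+08 * exp(-15.214295)
k = 2.47e+01


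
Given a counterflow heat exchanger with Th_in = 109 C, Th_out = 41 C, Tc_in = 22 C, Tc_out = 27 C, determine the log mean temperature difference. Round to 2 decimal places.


dT1 = Th_in - Tc_out = 109 - 27 = 82
dT2 = Th_out - Tc_in = 41 - 22 = 19
LMTD = (dT1 - dT2) / ln(dT1/dT2)
LMTD = (82 - 19) / ln(82/19)
LMTD = 43.08 K


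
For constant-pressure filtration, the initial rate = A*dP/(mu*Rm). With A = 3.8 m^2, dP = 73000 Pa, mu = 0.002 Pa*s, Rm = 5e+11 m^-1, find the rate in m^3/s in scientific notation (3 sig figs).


rate = A * dP / (mu * Rm)
rate = 3.8 * 73000 / (0.002 * 5e+11)
rate = 277400.0 / 1.000e+09
rate = 2.77e-04 m^3/s


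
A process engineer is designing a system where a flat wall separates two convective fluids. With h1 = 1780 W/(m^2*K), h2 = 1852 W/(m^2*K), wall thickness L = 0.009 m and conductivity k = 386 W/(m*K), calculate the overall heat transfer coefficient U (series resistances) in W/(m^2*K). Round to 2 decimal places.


1/U = 1/h1 + L/k + 1/h2
1/U = 1/1780 + 0.009/386 + 1/1852
1/U = 0.0005617978 + 2.33161e-05 + 0.0005399568
1/U = 0.0011250707
U = 888.83 W/(m^2*K)


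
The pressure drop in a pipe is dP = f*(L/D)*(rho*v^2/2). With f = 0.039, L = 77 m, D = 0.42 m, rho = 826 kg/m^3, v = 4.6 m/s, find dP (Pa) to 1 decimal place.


dP = f * (L/D) * (rho*v^2/2)
dP = 0.039 * (77/0.42) * (826*4.6^2/2)
L/D = 183.33333333
rho*v^2/2 = 826*21.16/2 = 8739.08
dP = 0.039 * 183.33333333 * 8739.08
dP = 62484.4 Pa


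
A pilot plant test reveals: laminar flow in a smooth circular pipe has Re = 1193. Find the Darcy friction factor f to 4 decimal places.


f = 64 / Re
f = 64 / 1193
f = 0.0536


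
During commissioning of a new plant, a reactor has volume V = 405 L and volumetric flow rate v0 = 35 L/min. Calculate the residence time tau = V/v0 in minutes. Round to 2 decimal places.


tau = V / v0
tau = 405 / 35
tau = 11.57 min


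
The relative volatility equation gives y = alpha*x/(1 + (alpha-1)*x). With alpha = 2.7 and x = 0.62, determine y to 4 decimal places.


y = alpha*x / (1 + (alpha-1)*x)
y = 2.7*0.62 / (1 + (2.7-1)*0.62)
y = 1.674 / (1 + 1.054)
y = 1.674 / 2.054
y = 0.8150


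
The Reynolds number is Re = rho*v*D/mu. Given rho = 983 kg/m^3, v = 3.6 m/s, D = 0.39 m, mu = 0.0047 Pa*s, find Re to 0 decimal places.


Re = rho * v * D / mu
Re = 983 * 3.6 * 0.39 / 0.0047
Re = 1380.132 / 0.0047
Re = 293645


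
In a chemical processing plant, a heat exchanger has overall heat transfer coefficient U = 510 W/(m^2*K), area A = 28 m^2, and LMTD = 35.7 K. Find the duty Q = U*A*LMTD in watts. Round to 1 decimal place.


Q = U * A * LMTD
Q = 510 * 28 * 35.7
Q = 509796.0 W


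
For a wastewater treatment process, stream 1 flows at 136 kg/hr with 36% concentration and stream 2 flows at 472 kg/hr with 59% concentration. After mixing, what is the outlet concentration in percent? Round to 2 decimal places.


Mass balance on solute: F1*x1 + F2*x2 = F3*x3
F3 = F1 + F2 = 136 + 472 = 608 kg/hr
x3 = (F1*x1 + F2*x2)/F3
x3 = (136*0.36 + 472*0.59) / 608
x3 = 53.86%


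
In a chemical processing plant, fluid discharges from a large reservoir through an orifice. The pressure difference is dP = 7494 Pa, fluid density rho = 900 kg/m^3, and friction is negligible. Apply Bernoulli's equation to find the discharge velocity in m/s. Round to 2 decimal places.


v = sqrt(2*dP/rho)
v = sqrt(2*7494/900)
v = sqrt(16.653333)
v = 4.08 m/s


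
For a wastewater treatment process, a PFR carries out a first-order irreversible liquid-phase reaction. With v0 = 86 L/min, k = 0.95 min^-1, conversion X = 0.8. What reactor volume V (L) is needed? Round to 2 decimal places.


V = (v0/k) * ln(1/(1-X))
V = (86/0.95) * ln(1/(1-0.8))
V = 90.526316 * ln(5.0)
V = 90.526316 * 1.609438
V = 145.70 L


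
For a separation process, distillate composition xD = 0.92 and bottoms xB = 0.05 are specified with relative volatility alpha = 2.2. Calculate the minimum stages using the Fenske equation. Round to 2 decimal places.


N_min = ln((xD*(1-xB))/(xB*(1-xD))) / ln(alpha)
Numerator inside ln: 0.874 / 0.004 = 218.5
ln(218.5) = 5.386786
ln(alpha) = ln(2.2) = 0.788457
N_min = 5.386786 / 0.788457 = 6.83


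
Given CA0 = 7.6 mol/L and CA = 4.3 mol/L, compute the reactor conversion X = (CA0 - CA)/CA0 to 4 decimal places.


X = (CA0 - CA) / CA0
X = (7.6 - 4.3) / 7.6
X = 3.3 / 7.6
X = 0.4342


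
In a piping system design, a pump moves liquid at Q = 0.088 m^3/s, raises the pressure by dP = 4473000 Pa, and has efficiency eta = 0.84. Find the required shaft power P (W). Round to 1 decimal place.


P = Q * dP / eta
P = 0.088 * 4473000 / 0.84
P = 393624.0 / 0.84
P = 468600.0 W


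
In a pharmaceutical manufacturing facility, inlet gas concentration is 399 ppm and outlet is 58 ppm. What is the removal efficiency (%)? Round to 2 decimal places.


Efficiency = (G_in - G_out) / G_in * 100%
Efficiency = (399 - 58) / 399 * 100
Efficiency = 341 / 399 * 100
Efficiency = 85.46%


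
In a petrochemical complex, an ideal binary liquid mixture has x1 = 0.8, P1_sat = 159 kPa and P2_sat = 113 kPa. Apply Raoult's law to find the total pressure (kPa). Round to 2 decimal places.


P = x1*P1_sat + x2*P2_sat
x2 = 1 - x1 = 1 - 0.8 = 0.2
P = 0.8*159 + 0.2*113
P = 127.2 + 22.6
P = 149.80 kPa


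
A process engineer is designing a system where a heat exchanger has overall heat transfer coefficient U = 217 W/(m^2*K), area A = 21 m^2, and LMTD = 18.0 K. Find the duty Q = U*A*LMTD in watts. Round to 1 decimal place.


Q = U * A * LMTD
Q = 217 * 21 * 18.0
Q = 82026.0 W


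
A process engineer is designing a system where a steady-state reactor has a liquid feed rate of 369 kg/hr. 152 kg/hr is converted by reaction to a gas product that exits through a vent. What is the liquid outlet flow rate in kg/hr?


Steady-state mass balance on the main outlet: F_out = F_in - F_removed
F_out = 369 - 152
F_out = 217 kg/hr


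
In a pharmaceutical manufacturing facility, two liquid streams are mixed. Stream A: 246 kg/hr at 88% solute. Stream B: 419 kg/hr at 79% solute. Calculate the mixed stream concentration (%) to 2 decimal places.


Mass balance on solute: F1*x1 + F2*x2 = F3*x3
F3 = F1 + F2 = 246 + 419 = 665 kg/hr
x3 = (F1*x1 + F2*x2)/F3
x3 = (246*0.88 + 419*0.79) / 665
x3 = 82.33%


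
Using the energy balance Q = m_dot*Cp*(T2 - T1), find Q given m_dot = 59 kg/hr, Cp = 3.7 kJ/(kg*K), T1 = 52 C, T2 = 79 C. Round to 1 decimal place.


Q = m_dot * Cp * (T2 - T1)
Q = 59 * 3.7 * (79 - 52)
Q = 59 * 3.7 * 27
Q = 5894.1 kJ/hr


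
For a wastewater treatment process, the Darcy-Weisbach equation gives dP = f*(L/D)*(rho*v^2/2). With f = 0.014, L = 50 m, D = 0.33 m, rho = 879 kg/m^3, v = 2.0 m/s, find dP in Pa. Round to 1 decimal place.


dP = f * (L/D) * (rho*v^2/2)
dP = 0.014 * (50/0.33) * (879*2.0^2/2)
L/D = 151.51515152
rho*v^2/2 = 879*4.0/2 = 1758.0
dP = 0.014 * 151.51515152 * 1758.0
dP = 3729.1 Pa


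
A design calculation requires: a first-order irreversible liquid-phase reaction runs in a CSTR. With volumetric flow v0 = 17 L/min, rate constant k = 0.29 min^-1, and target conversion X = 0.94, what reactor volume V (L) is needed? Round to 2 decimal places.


V = v0 * X / (k * (1 - X))
V = 17 * 0.94 / (0.29 * (1 - 0.94))
V = 15.98 / (0.29 * 0.06)
V = 15.98 / 0.0174
V = 918.39 L


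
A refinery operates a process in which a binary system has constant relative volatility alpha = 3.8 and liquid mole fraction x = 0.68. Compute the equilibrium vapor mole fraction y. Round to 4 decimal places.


y = alpha*x / (1 + (alpha-1)*x)
y = 3.8*0.68 / (1 + (3.8-1)*0.68)
y = 2.584 / (1 + 1.904)
y = 2.584 / 2.904
y = 0.8898


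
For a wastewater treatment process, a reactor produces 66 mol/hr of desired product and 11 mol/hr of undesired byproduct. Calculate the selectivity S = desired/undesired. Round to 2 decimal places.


S = desired product rate / undesired product rate
S = 66 / 11
S = 6.00


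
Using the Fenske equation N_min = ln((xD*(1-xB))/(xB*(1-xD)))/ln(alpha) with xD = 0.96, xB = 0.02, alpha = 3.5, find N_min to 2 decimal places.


N_min = ln((xD*(1-xB))/(xB*(1-xD))) / ln(alpha)
Numerator inside ln: 0.9408 / 0.0008 = 1176.0
ln(1176.0) = 7.069874
ln(alpha) = ln(3.5) = 1.252763
N_min = 7.069874 / 1.252763 = 5.64


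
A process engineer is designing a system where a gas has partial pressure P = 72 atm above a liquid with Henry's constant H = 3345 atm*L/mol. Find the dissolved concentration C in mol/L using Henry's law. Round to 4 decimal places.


C = P / H
C = 72 / 3345
C = 0.0215 mol/L


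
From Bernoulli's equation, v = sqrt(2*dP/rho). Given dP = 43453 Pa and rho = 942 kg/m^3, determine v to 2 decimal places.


v = sqrt(2*dP/rho)
v = sqrt(2*43453/942)
v = sqrt(92.2569)
v = 9.61 m/s


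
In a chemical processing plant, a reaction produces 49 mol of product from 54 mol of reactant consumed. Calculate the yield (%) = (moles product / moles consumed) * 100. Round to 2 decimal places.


Yield = (moles product / moles consumed) * 100%
Yield = (49 / 54) * 100
Yield = 0.9074 * 100
Yield = 90.74%


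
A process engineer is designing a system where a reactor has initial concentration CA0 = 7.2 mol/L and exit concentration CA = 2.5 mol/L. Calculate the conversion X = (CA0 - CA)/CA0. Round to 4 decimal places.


X = (CA0 - CA) / CA0
X = (7.2 - 2.5) / 7.2
X = 4.7 / 7.2
X = 0.6528


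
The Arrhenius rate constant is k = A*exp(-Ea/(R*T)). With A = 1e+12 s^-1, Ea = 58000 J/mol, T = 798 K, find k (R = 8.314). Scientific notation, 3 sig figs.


k = A * exp(-Ea/(R*T))
k = 1e+12 * exp(-58000 / (8.314 * 798))
k = 1e+12 * exp(-8.742086)
k = 1.60e+08


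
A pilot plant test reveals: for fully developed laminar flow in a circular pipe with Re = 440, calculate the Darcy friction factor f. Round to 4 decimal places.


f = 64 / Re
f = 64 / 440
f = 0.1455


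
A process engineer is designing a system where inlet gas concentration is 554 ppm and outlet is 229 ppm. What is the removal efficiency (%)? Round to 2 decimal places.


Efficiency = (G_in - G_out) / G_in * 100%
Efficiency = (554 - 229) / 554 * 100
Efficiency = 325 / 554 * 100
Efficiency = 58.66%


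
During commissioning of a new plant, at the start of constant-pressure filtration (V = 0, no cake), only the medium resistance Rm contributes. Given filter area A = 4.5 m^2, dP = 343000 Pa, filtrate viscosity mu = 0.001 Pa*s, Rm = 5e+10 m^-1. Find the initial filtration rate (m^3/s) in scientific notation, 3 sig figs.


rate = A * dP / (mu * Rm)
rate = 4.5 * 343000 / (0.001 * 5e+10)
rate = 1543500.0 / 5.000e+07
rate = 3.09e-02 m^3/s


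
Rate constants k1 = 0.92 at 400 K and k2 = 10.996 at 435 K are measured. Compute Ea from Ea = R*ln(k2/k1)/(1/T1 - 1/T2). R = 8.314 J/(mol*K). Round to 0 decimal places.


Ea = R * ln(k2/k1) / (1/T1 - 1/T2)
ln(k2/k1) = ln(10.996/0.92) = 2.4809132
1/T1 - 1/T2 = 1/400 - 1/435 = 0.000201149425
Ea = 8.314 * 2.4809132 / 0.000201149425
Ea = 102542 J/mol


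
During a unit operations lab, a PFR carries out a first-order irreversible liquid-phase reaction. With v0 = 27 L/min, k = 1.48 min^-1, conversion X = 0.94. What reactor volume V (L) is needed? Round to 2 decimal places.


V = (v0/k) * ln(1/(1-X))
V = (27/1.48) * ln(1/(1-0.94))
V = 18.243243 * ln(16.666667)
V = 18.243243 * 2.813411
V = 51.33 L


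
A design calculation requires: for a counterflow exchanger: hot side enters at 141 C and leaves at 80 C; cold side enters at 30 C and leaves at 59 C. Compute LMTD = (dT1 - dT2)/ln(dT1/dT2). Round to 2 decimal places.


dT1 = Th_in - Tc_out = 141 - 59 = 82
dT2 = Th_out - Tc_in = 80 - 30 = 50
LMTD = (dT1 - dT2) / ln(dT1/dT2)
LMTD = (82 - 50) / ln(82/50)
LMTD = 64.69 K


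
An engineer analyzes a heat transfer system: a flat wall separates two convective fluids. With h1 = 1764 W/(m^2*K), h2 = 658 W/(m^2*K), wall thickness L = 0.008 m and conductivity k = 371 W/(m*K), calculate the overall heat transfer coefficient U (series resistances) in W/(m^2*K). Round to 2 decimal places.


1/U = 1/h1 + L/k + 1/h2
1/U = 1/1764 + 0.008/371 + 1/658
1/U = 0.0005668934 + 2.15633e-05 + 0.0015197568
1/U = 0.0021082135
U = 474.34 W/(m^2*K)


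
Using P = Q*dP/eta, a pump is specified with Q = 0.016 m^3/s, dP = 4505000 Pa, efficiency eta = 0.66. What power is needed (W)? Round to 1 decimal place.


P = Q * dP / eta
P = 0.016 * 4505000 / 0.66
P = 72080.0 / 0.66
P = 109212.1 W


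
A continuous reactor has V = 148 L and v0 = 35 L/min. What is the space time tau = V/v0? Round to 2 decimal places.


tau = V / v0
tau = 148 / 35
tau = 4.23 min


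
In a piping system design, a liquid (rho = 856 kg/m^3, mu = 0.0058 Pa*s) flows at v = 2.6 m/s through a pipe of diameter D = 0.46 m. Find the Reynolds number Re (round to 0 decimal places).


Re = rho * v * D / mu
Re = 856 * 2.6 * 0.46 / 0.0058
Re = 1023.776 / 0.0058
Re = 176513


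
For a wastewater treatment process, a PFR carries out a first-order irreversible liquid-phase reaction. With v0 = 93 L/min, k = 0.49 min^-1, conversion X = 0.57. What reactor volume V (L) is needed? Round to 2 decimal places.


V = (v0/k) * ln(1/(1-X))
V = (93/0.49) * ln(1/(1-0.57))
V = 189.795918 * ln(2.325581)
V = 189.795918 * 0.84397
V = 160.18 L


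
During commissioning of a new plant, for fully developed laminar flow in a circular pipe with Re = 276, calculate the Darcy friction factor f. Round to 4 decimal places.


f = 64 / Re
f = 64 / 276
f = 0.2319


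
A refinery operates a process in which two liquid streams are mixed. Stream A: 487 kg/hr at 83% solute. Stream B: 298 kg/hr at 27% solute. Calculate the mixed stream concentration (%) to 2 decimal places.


Mass balance on solute: F1*x1 + F2*x2 = F3*x3
F3 = F1 + F2 = 487 + 298 = 785 kg/hr
x3 = (F1*x1 + F2*x2)/F3
x3 = (487*0.83 + 298*0.27) / 785
x3 = 61.74%


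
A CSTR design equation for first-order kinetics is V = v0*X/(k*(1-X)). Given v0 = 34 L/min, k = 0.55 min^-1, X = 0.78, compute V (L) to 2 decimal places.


V = v0 * X / (k * (1 - X))
V = 34 * 0.78 / (0.55 * (1 - 0.78))
V = 26.52 / (0.55 * 0.22)
V = 26.52 / 0.121
V = 219.17 L


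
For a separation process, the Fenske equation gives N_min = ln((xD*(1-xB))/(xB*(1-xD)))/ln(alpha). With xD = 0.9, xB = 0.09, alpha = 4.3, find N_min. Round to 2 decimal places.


N_min = ln((xD*(1-xB))/(xB*(1-xD))) / ln(alpha)
Numerator inside ln: 0.819 / 0.009 = 91.0
ln(91.0) = 4.51086
ln(alpha) = ln(4.3) = 1.458615
N_min = 4.51086 / 1.458615 = 3.09


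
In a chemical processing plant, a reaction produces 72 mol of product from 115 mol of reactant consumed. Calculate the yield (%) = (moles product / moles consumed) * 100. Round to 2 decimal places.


Yield = (moles product / moles consumed) * 100%
Yield = (72 / 115) * 100
Yield = 0.6261 * 100
Yield = 62.61%


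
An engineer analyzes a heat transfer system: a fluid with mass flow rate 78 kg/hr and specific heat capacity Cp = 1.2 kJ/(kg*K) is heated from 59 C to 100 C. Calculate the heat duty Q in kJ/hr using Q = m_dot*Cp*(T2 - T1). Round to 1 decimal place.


Q = m_dot * Cp * (T2 - T1)
Q = 78 * 1.2 * (100 - 59)
Q = 78 * 1.2 * 41
Q = 3837.6 kJ/hr


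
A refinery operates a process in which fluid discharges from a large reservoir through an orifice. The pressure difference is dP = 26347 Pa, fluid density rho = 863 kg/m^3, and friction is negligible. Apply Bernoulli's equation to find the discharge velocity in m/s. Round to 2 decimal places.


v = sqrt(2*dP/rho)
v = sqrt(2*26347/863)
v = sqrt(61.059096)
v = 7.81 m/s


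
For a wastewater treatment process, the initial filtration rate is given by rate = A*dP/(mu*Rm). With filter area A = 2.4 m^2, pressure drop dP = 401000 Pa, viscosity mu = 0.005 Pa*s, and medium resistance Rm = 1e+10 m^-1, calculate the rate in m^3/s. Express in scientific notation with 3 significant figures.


rate = A * dP / (mu * Rm)
rate = 2.4 * 401000 / (0.005 * 1e+10)
rate = 962400.0 / 5.000e+07
rate = 1.92e-02 m^3/s


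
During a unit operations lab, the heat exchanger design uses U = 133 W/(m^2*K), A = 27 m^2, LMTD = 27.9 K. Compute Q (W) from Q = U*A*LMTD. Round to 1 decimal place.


Q = U * A * LMTD
Q = 133 * 27 * 27.9
Q = 100188.9 W


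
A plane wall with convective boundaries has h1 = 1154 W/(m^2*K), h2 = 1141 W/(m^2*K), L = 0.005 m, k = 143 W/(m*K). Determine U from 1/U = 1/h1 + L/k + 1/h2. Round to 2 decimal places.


1/U = 1/h1 + L/k + 1/h2
1/U = 1/1154 + 0.005/143 + 1/1141
1/U = 0.0008665511 + 3.4965e-05 + 0.0008764242
1/U = 0.0017779403
U = 562.45 W/(m^2*K)


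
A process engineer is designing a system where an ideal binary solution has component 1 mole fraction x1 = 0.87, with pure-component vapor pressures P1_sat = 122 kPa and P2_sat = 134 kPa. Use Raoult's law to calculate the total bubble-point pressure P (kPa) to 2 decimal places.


P = x1*P1_sat + x2*P2_sat
x2 = 1 - x1 = 1 - 0.87 = 0.13
P = 0.87*122 + 0.13*134
P = 106.14 + 17.42
P = 123.56 kPa


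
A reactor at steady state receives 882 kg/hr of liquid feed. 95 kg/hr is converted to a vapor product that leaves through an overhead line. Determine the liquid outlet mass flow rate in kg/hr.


Steady-state mass balance on the main outlet: F_out = F_in - F_removed
F_out = 882 - 95
F_out = 787 kg/hr


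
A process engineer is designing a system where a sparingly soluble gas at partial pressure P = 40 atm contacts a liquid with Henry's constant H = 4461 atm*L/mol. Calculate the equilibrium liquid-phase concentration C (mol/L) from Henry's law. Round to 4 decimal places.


C = P / H
C = 40 / 4461
C = 0.0090 mol/L


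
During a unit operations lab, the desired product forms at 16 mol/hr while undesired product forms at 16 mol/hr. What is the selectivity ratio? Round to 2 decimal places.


S = desired product rate / undesired product rate
S = 16 / 16
S = 1.00


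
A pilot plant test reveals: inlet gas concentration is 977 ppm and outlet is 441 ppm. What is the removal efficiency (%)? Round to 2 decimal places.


Efficiency = (G_in - G_out) / G_in * 100%
Efficiency = (977 - 441) / 977 * 100
Efficiency = 536 / 977 * 100
Efficiency = 54.86%


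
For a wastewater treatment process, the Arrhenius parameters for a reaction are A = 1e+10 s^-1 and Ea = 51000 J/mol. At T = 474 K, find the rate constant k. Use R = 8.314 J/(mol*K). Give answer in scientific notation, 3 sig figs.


k = A * exp(-Ea/(R*T))
k = 1e+10 * exp(-51000 / (8.314 * 474))
k = 1e+10 * exp(-12.941416)
k = 2.40e+04


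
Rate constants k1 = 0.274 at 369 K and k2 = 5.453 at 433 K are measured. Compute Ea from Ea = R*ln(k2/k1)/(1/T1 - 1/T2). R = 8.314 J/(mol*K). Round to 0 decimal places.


Ea = R * ln(k2/k1) / (1/T1 - 1/T2)
ln(k2/k1) = ln(5.453/0.274) = 2.9907931
1/T1 - 1/T2 = 1/369 - 1/433 = 0.000400558278
Ea = 8.314 * 2.9907931 / 0.000400558278
Ea = 62077 J/mol


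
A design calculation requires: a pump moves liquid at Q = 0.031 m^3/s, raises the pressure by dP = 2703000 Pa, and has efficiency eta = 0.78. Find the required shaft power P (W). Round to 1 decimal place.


P = Q * dP / eta
P = 0.031 * 2703000 / 0.78
P = 83793.0 / 0.78
P = 107426.9 W


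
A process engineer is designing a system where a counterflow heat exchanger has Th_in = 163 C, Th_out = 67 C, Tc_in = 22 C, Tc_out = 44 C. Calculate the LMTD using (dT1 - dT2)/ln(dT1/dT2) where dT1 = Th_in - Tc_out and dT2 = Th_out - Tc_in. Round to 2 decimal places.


dT1 = Th_in - Tc_out = 163 - 44 = 119
dT2 = Th_out - Tc_in = 67 - 22 = 45
LMTD = (dT1 - dT2) / ln(dT1/dT2)
LMTD = (119 - 45) / ln(119/45)
LMTD = 76.10 K


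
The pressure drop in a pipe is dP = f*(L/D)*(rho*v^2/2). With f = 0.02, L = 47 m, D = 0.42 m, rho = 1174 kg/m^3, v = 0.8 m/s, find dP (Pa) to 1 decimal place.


dP = f * (L/D) * (rho*v^2/2)
dP = 0.02 * (47/0.42) * (1174*0.8^2/2)
L/D = 111.9047619
rho*v^2/2 = 1174*0.64/2 = 375.68
dP = 0.02 * 111.9047619 * 375.68
dP = 840.8 Pa


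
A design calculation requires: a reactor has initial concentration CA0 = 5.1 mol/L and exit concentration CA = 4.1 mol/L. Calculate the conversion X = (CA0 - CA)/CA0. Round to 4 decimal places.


X = (CA0 - CA) / CA0
X = (5.1 - 4.1) / 5.1
X = 1.0 / 5.1
X = 0.1961


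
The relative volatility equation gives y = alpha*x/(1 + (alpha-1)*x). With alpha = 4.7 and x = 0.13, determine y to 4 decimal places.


y = alpha*x / (1 + (alpha-1)*x)
y = 4.7*0.13 / (1 + (4.7-1)*0.13)
y = 0.611 / (1 + 0.481)
y = 0.611 / 1.481
y = 0.4126


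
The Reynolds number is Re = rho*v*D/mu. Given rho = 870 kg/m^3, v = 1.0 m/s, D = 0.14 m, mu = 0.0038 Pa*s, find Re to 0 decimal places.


Re = rho * v * D / mu
Re = 870 * 1.0 * 0.14 / 0.0038
Re = 121.8 / 0.0038
Re = 32053


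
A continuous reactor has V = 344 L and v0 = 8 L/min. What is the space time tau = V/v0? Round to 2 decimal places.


tau = V / v0
tau = 344 / 8
tau = 43.00 min


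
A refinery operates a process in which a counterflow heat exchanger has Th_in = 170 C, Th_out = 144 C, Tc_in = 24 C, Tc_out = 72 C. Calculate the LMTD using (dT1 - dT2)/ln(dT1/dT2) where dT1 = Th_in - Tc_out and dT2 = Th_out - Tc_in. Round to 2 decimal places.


dT1 = Th_in - Tc_out = 170 - 72 = 98
dT2 = Th_out - Tc_in = 144 - 24 = 120
LMTD = (dT1 - dT2) / ln(dT1/dT2)
LMTD = (98 - 120) / ln(98/120)
LMTD = 108.63 K


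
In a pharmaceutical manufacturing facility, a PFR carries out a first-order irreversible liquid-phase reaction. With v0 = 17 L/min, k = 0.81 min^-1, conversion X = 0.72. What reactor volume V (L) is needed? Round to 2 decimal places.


V = (v0/k) * ln(1/(1-X))
V = (17/0.81) * ln(1/(1-0.72))
V = 20.987654 * ln(3.571429)
V = 20.987654 * 1.272966
V = 26.72 L


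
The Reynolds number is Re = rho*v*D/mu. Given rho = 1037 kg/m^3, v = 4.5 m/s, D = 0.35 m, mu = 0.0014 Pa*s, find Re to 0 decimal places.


Re = rho * v * D / mu
Re = 1037 * 4.5 * 0.35 / 0.0014
Re = 1633.275 / 0.0014
Re = 1166625
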